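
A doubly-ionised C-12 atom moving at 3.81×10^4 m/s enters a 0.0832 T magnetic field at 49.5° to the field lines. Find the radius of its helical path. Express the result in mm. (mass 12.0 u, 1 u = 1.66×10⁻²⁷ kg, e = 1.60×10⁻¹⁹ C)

Only the perpendicular component v⊥ = v sin49.5° = 2.90×10^4 m/s is bent by the field.
r = m v⊥ /(qB) = (1.99×10^-26)(2.90×10^4) / [(2×1.60×10^-19)(0.0832)] = 0.0217 m.

r ≈ 21.7 mm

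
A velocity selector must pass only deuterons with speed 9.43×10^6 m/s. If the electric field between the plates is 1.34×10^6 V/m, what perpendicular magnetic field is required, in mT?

qE = qvB ⇒ B = E/v = (1.34×10^6) / (9.43×10^6) = 0.142 T.

B ≈ 142 mT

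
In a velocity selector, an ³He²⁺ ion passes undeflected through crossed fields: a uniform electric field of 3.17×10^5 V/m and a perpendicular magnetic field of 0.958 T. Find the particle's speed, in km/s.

v ≈ 331 km/s

For zero net force, qE = qvB, so v = E/B.
v = (3.17×10^5) / (0.958) = 3.31×10^5 m/s.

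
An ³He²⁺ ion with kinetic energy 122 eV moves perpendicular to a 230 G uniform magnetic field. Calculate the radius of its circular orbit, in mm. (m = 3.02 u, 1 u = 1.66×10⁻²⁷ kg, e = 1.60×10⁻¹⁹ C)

r ≈ 60.1 mm

Convert the energy: K = 122 eV = 1.95×10^-17 J.
v = √(2K/m) = √(2·1.95×10^-17/5.01×10^-27) = 8.82×10^4 m/s.
r = mv/(qB) = (5.01×10^-27)(8.82×10^4) / [(2×1.60×10^-19)(0.0230)] = 0.0601 m.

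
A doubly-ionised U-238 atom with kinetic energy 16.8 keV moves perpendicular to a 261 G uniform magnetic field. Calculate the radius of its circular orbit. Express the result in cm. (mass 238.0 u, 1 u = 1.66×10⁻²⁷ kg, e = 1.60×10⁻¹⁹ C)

Convert the energy: K = 16.8 keV = 2.69×10^-15 J.
v = √(2K/m) = √(2·2.69×10^-15/3.95×10^-25) = 1.17×10^5 m/s.
r = mv/(qB) = (3.95×10^-25)(1.17×10^5) / [(2×1.60×10^-19)(0.0261)] = 5.52 m.

r ≈ 552 cm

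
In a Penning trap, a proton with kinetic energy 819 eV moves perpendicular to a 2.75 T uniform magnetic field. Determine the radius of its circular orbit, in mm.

Convert the energy: K = 819 eV = 1.31×10^-16 J.
v = √(2K/m) = √(2·1.31×10^-16/1.67×10^-27) = 3.96×10^5 m/s.
r = mv/(qB) = (1.67×10^-27)(3.96×10^5) / [(1×1.60×10^-19)(2.75)] = 1.50×10^-3 m.

r ≈ 1.50 mm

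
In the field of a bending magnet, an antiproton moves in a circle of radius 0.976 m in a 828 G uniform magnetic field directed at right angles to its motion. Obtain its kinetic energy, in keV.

K ≈ 313 keV

v = qBr/m = (1×1.60×10^-19)(0.0828)(0.976) / (1.67×10^-27) = 7.74×10^6 m/s.
K = ½mv² = 0.5·(1.67×10^-27)·(7.74×10^6)² = 5.01×10^-14 J = 313 keV.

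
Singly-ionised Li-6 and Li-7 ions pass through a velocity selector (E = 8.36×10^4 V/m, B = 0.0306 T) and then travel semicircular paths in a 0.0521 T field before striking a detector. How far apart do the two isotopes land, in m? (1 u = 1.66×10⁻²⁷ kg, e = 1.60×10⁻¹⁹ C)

Both emerge at v = E/B₁ = 2.73×10^6 m/s.
r = mv/(qB₂), so r₁ = 3.264 m and r₂ = 3.808 m, giving Δr = 0.544 m.
After a semicircle each ion lands a diameter 2r from the entry slit, so the separation is 2Δr = 1.09 m.

Δd ≈ 1.09 m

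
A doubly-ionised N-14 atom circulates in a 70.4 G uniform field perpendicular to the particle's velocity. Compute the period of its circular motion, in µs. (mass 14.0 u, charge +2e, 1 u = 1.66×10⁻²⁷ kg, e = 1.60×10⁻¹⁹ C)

The cyclotron period is independent of speed: T = 2πm/(qB).
T = 2π(2.32×10^-26) / [(2×1.60×10^-19)(7.04×10^-3)] = 6.48×10^-5 s.

T ≈ 64.8 µs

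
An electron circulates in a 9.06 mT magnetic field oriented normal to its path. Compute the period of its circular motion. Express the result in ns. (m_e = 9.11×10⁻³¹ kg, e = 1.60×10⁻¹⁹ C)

T ≈ 3.95 ns

The cyclotron period is independent of speed: T = 2πm/(qB).
T = 2π(9.11×10^-31) / [(1×1.60×10^-19)(9.06×10^-3)] = 3.95×10^-9 s.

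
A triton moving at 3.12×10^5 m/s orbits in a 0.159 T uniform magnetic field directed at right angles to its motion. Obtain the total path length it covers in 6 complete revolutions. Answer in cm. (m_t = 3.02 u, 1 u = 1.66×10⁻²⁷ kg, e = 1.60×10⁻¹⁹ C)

L ≈ 232 cm

r = mv/(qB) = 0.0615 m, so one revolution covers 2πr = 0.386 m.
In 6 revolutions: L = 6·2πr = 2.32 m.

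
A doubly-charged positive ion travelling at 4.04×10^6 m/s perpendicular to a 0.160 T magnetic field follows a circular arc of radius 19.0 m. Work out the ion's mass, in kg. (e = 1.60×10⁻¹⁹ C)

qvB = mv²/r ⇒ m = qBr/v.
m = (2×1.60×10^-19)(0.160)(19.0) / (4.04×10^6) = 2.41×10^-25 kg.

m ≈ 2.41×10^-25 kg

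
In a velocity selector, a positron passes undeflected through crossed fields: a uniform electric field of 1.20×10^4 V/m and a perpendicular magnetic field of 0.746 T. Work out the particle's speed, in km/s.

For zero net force, qE = qvB, so v = E/B.
v = (1.20×10^4) / (0.746) = 1.61×10^4 m/s.

v ≈ 16.1 km/s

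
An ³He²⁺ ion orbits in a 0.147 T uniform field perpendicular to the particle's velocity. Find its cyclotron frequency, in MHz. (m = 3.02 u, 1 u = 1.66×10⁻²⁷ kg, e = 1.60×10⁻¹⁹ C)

f = qB/(2πm) = (2×1.60×10^-19)(0.147) / [2π(5.01×10^-27)] = 1.49×10^6 Hz.

f ≈ 1.49 MHz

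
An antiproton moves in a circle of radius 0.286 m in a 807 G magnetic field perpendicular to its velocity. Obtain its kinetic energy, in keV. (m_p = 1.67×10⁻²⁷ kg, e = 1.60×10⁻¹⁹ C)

K ≈ 25.5 keV

v = qBr/m = (1×1.60×10^-19)(0.0807)(0.286) / (1.67×10^-27) = 2.21×10^6 m/s.
K = ½mv² = 0.5·(1.67×10^-27)·(2.21×10^6)² = 4.08×10^-15 J = 25.5 keV.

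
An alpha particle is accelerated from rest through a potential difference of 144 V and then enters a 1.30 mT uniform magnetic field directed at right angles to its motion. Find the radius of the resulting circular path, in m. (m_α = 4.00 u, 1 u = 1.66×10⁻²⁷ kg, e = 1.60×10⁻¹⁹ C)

r ≈ 1.88 m

The kinetic energy gained is K = qV = (2×1.60×10^-19)(144) = 4.61×10^-17 J.
v = √(2K/m) = 1.18×10^5 m/s.
r = mv/(qB) = (6.64×10^-27)(1.18×10^5) / [(2×1.60×10^-19)(1.30×10^-3)] = 1.88 m.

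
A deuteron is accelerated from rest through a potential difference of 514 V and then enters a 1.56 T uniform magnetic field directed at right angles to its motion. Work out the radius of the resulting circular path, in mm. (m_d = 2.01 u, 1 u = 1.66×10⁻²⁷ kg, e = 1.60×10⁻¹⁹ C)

The kinetic energy gained is K = qV = (1×1.60×10^-19)(514) = 8.22×10^-17 J.
v = √(2K/m) = 2.22×10^5 m/s.
r = mv/(qB) = (3.34×10^-27)(2.22×10^5) / [(1×1.60×10^-19)(1.56)] = 2.97×10^-3 m.

r ≈ 2.97 mm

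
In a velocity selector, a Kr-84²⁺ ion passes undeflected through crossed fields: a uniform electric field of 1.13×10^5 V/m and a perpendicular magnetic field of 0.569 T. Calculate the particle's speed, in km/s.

v ≈ 199 km/s

For zero net force, qE = qvB, so v = E/B.
v = (1.13×10^5) / (0.569) = 1.99×10^5 m/s.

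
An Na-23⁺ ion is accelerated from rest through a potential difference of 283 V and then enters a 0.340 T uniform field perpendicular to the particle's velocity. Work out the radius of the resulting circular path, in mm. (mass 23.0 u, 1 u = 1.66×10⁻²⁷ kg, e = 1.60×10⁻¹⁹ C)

The kinetic energy gained is K = qV = (1×1.60×10^-19)(283) = 4.53×10^-17 J.
v = √(2K/m) = 4.87×10^4 m/s.
r = mv/(qB) = (3.82×10^-26)(4.87×10^4) / [(1×1.60×10^-19)(0.340)] = 0.0342 m.

r ≈ 34.2 mm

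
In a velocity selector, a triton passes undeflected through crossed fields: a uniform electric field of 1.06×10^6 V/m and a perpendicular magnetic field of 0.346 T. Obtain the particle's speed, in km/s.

v ≈ 3060 km/s

For zero net force, qE = qvB, so v = E/B.
v = (1.06×10^6) / (0.346) = 3.06×10^6 m/s.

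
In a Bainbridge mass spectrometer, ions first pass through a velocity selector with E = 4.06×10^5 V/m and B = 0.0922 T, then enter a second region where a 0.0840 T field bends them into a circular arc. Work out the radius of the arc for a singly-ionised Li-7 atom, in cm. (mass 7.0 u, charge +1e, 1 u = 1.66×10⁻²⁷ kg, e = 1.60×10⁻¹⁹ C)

The selector passes v = E/B = 4.06×10^5/0.0922 = 4.40×10^6 m/s.
In the deflection region, r = mv/(qB₂) = (1.16×10^-26)(4.40×10^6) / [(1×1.60×10^-19)(0.0840)] = 3.81 m.

r ≈ 381 cm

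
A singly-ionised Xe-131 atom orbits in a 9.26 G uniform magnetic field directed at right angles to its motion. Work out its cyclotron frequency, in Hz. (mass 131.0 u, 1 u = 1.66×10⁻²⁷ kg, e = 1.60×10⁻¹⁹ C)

f ≈ 108 Hz

f = qB/(2πm) = (1×1.60×10^-19)(9.26×10^-4) / [2π(2.17×10^-25)] = 108 Hz.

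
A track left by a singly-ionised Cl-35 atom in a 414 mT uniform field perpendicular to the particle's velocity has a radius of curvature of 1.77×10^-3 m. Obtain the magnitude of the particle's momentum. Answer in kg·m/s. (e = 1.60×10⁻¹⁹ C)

p ≈ 1.17×10^-22 kg·m/s

Since qvB = mv²/r, the momentum p = mv = qBr.
p = (1×1.60×10^-19)(0.414)(1.77×10^-3) = 1.17×10^-22 kg·m/s.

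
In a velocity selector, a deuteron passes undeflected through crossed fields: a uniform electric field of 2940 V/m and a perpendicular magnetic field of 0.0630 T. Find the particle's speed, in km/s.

v ≈ 46.7 km/s

For zero net force, qE = qvB, so v = E/B.
v = (2940) / (0.0630) = 4.67×10^4 m/s.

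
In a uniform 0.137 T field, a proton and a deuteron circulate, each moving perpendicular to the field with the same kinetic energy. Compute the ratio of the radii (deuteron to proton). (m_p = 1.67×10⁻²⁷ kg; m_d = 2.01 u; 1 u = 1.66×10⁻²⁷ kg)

ratio ≈ 1.41

r = √(2mK)/(qB) ⇒ at equal K, r ∝ √m/q.
r_{deuteron}/r_{proton} = 1.41.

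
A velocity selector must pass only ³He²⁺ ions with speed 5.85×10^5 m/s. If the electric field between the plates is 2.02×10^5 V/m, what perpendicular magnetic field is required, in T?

qE = qvB ⇒ B = E/v = (2.02×10^5) / (5.85×10^5) = 0.345 T.

B ≈ 0.345 T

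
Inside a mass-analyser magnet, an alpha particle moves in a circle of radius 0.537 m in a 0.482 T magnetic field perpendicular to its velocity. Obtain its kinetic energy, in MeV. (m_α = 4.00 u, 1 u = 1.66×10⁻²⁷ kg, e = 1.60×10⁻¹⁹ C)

K ≈ 3.23 MeV

v = qBr/m = (2×1.60×10^-19)(0.482)(0.537) / (6.64×10^-27) = 1.25×10^7 m/s.
K = ½mv² = 0.5·(6.64×10^-27)·(1.25×10^7)² = 5.17×10^-13 J = 3.23 MeV.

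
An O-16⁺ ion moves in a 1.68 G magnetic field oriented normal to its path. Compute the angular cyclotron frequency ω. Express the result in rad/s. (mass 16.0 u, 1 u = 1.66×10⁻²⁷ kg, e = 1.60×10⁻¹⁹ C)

ω ≈ 1010 rad/s

ω = qB/m = (1×1.60×10^-19)(1.68×10^-4) / (2.66×10^-26) = 1010 rad/s.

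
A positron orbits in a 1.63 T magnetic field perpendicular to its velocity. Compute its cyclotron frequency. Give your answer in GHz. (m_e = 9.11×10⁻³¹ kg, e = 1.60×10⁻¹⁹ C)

f = qB/(2πm) = (1×1.60×10^-19)(1.63) / [2π(9.11×10^-31)] = 4.56×10^10 Hz.

f ≈ 45.6 GHz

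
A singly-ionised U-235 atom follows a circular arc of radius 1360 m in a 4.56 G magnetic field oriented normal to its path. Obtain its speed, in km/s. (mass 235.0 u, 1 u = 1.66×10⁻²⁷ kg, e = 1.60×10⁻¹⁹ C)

v ≈ 254 km/s

From qvB = mv²/r, v = qBr/m.
v = (1×1.60×10^-19)(4.56×10^-4)(1360) / (3.90×10^-25) = 2.54×10^5 m/s.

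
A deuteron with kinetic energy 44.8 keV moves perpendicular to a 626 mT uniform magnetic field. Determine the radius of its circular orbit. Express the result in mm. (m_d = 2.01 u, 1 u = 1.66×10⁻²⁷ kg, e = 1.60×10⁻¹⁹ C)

Convert the energy: K = 44.8 keV = 7.17×10^-15 J.
v = √(2K/m) = √(2·7.17×10^-15/3.34×10^-27) = 2.07×10^6 m/s.
r = mv/(qB) = (3.34×10^-27)(2.07×10^6) / [(1×1.60×10^-19)(0.626)] = 0.0691 m.

r ≈ 69.1 mm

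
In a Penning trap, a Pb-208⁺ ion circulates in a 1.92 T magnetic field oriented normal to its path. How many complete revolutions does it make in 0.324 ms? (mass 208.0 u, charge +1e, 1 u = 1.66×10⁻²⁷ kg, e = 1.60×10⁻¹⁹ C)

N = 45

T = 2πm/(qB) = 2π(3.4528×10^-25) / [(1×1.60×10^-19)(1.92)] = 7.0620×10^-6 s.
N = t/T = 3.24×10^-4 / 7.0620×10^-6 ≈ 45.88, so 45 complete revolutions.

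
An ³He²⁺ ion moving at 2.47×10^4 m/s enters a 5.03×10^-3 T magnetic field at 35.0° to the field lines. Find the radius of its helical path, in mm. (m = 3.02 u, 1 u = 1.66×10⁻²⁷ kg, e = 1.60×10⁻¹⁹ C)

Only the perpendicular component v⊥ = v sin35.0° = 1.42×10^4 m/s is bent by the field.
r = m v⊥ /(qB) = (5.01×10^-27)(1.42×10^4) / [(2×1.60×10^-19)(5.03×10^-3)] = 0.0441 m.

r ≈ 44.1 mm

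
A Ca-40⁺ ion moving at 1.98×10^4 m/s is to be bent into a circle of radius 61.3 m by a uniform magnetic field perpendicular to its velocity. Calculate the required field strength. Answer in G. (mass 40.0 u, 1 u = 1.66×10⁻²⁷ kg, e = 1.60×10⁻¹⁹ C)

B ≈ 1.34 G

qvB = mv²/r gives B = mv/(qr).
B = (6.64×10^-26)(1.98×10^4) / [(1×1.60×10^-19)(61.3)] = 1.34×10^-4 T.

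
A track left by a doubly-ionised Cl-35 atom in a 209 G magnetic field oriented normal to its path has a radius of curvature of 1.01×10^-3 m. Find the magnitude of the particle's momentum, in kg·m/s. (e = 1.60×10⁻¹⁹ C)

Since qvB = mv²/r, the momentum p = mv = qBr.
p = (2×1.60×10^-19)(0.0209)(1.01×10^-3) = 6.75×10^-24 kg·m/s.

p ≈ 6.75×10^-24 kg·m/s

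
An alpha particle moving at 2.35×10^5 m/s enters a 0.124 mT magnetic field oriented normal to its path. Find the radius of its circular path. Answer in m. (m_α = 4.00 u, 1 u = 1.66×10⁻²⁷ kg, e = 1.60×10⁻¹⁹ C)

r ≈ 39.3 m

The magnetic force provides the centripetal force: qvB = mv²/r, so r = mv/(qB).
r = (6.64×10^-27 kg)(2.35×10^5 m/s) / [(2×1.60×10^-19 C)(1.24×10^-4 T)] = 39.3 m.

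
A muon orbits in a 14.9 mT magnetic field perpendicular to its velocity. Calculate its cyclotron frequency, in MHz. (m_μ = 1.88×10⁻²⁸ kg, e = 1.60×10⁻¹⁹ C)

f ≈ 2.02 MHz

f = qB/(2πm) = (1×1.60×10^-19)(0.0149) / [2π(1.88×10^-28)] = 2.02×10^6 Hz.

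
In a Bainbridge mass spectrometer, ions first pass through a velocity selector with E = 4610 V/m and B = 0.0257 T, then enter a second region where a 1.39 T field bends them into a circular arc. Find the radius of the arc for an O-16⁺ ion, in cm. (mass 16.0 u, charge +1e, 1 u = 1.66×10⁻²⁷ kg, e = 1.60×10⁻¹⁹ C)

The selector passes v = E/B = 4610/0.0257 = 1.79×10^5 m/s.
In the deflection region, r = mv/(qB₂) = (2.66×10^-26)(1.79×10^5) / [(1×1.60×10^-19)(1.39)] = 0.0214 m.

r ≈ 2.14 cm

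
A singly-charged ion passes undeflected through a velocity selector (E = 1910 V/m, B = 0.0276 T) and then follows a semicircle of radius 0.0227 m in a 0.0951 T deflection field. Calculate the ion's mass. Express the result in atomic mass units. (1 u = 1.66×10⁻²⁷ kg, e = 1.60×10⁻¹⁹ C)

v = E/B₁ = 6.92×10^4 m/s.
From r = mv/(qB₂), m = qB₂r/v = (1×1.60×10^-19)(0.0951)(0.0227) / (6.92×10^4) = 4.99×10^-27 kg.
In atomic mass units: m = 4.99×10^-27 / 1.66×10^-27 = 3.01 u.

m ≈ 3.01 u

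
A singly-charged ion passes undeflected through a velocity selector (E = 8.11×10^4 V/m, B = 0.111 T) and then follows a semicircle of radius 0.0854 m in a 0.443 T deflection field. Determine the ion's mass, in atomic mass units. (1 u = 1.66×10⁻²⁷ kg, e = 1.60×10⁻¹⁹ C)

v = E/B₁ = 7.31×10^5 m/s.
From r = mv/(qB₂), m = qB₂r/v = (1×1.60×10^-19)(0.443)(0.0854) / (7.31×10^5) = 8.28×10^-27 kg.
In atomic mass units: m = 8.28×10^-27 / 1.66×10^-27 = 4.99 u.

m ≈ 4.99 u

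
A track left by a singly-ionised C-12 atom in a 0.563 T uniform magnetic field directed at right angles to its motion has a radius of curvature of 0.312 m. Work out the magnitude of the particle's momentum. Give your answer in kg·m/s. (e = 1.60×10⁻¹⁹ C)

Since qvB = mv²/r, the momentum p = mv = qBr.
p = (1×1.60×10^-19)(0.563)(0.312) = 2.81×10^-20 kg·m/s.

p ≈ 2.81×10^-20 kg·m/s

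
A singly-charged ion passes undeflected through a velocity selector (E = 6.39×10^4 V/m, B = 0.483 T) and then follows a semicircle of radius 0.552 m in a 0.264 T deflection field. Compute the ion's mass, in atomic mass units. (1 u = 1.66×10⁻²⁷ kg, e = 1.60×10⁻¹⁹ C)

v = E/B₁ = 1.32×10^5 m/s.
From r = mv/(qB₂), m = qB₂r/v = (1×1.60×10^-19)(0.264)(0.552) / (1.32×10^5) = 1.76×10^-25 kg.
In atomic mass units: m = 1.76×10^-25 / 1.66×10^-27 = 106 u.

m ≈ 106 u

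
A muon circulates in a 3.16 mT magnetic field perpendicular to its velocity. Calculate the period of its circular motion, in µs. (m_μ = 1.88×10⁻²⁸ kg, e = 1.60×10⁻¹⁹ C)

The cyclotron period is independent of speed: T = 2πm/(qB).
T = 2π(1.88×10^-28) / [(1×1.60×10^-19)(3.16×10^-3)] = 2.34×10^-6 s.

T ≈ 2.34 µs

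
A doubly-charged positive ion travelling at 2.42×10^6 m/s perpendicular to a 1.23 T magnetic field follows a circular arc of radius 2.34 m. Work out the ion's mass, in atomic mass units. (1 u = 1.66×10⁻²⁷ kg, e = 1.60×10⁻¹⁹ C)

qvB = mv²/r ⇒ m = qBr/v.
m = (2×1.60×10^-19)(1.23)(2.34) / (2.42×10^6) = 3.81×10^-25 kg = 229 u.

m ≈ 229 u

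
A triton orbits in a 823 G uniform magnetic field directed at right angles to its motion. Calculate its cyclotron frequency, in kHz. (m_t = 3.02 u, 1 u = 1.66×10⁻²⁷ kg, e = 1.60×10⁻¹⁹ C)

f ≈ 418 kHz

f = qB/(2πm) = (1×1.60×10^-19)(0.0823) / [2π(5.01×10^-27)] = 4.18×10^5 Hz.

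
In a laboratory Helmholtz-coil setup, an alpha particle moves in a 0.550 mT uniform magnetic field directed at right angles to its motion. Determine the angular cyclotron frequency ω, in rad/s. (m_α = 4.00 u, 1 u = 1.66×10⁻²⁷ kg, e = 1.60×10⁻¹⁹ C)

ω = qB/m = (2×1.60×10^-19)(5.50×10^-4) / (6.64×10^-27) = 2.65×10^4 rad/s.

ω ≈ 2.65×10^4 rad/s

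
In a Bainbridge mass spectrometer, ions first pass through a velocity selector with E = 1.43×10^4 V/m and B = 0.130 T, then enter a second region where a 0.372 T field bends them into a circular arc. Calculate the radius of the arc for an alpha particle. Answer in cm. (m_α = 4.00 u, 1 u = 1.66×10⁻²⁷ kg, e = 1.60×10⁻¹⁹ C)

The selector passes v = E/B = 1.43×10^4/0.130 = 1.10×10^5 m/s.
In the deflection region, r = mv/(qB₂) = (6.64×10^-27)(1.10×10^5) / [(2×1.60×10^-19)(0.372)] = 6.14×10^-3 m.

r ≈ 0.614 cm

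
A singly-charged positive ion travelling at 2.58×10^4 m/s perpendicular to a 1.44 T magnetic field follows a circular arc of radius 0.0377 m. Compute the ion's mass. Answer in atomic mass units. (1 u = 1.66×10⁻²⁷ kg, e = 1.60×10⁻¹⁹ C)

qvB = mv²/r ⇒ m = qBr/v.
m = (1×1.60×10^-19)(1.44)(0.0377) / (2.58×10^4) = 3.37×10^-25 kg = 203 u.

m ≈ 203 u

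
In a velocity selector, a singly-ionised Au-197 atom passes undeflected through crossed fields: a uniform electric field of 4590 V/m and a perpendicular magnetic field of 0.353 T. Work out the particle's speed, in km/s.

For zero net force, qE = qvB, so v = E/B.
v = (4590) / (0.353) = 1.30×10^4 m/s.

v ≈ 13.0 km/s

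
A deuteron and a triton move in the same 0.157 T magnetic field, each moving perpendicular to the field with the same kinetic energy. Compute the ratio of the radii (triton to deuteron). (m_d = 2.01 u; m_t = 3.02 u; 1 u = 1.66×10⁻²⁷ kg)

r = √(2mK)/(qB) ⇒ at equal K, r ∝ √m/q.
r_{triton}/r_{deuteron} = 1.23.

ratio ≈ 1.23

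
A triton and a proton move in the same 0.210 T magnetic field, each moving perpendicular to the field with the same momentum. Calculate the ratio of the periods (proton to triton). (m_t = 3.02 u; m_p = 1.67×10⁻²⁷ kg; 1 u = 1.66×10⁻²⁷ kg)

ratio ≈ 0.333

T = 2πm/(qB) is independent of speed, so T₂/T₁ = (m₂/q₂)/(m₁/q₁).
T_{proton}/T_{triton} = (1.67×10^-27/1e) / (5.01×10^-27/1e) = 0.333.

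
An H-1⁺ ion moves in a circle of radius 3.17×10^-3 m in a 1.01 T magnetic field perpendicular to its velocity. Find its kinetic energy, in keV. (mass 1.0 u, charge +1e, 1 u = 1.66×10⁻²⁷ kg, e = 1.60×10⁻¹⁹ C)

K ≈ 0.494 keV

v = qBr/m = (1×1.60×10^-19)(1.01)(3.17×10^-3) / (1.66×10^-27) = 3.09×10^5 m/s.
K = ½mv² = 0.5·(1.66×10^-27)·(3.09×10^5)² = 7.90×10^-17 J = 0.494 keV.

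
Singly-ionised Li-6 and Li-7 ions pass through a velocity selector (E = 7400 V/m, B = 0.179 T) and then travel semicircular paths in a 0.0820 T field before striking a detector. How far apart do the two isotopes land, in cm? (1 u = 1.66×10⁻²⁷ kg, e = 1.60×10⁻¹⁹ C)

Δd ≈ 1.05 cm

Both emerge at v = E/B₁ = 4.13×10^4 m/s.
r = mv/(qB₂), so r₁ = 0.03138 m and r₂ = 0.03661 m, giving Δr = 5.23×10^-3 m.
After a semicircle each ion lands a diameter 2r from the entry slit, so the separation is 2Δr = 0.0105 m.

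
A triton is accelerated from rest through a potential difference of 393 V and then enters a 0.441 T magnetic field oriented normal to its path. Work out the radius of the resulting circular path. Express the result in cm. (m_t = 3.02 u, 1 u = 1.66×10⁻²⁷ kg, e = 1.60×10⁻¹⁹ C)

r ≈ 1.13 cm

The kinetic energy gained is K = qV = (1×1.60×10^-19)(393) = 6.29×10^-17 J.
v = √(2K/m) = 1.58×10^5 m/s.
r = mv/(qB) = (5.01×10^-27)(1.58×10^5) / [(1×1.60×10^-19)(0.441)] = 0.0113 m.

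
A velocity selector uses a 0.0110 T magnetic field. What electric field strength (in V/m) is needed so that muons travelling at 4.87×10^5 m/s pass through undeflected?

E ≈ 5360 V/m

qE = qvB ⇒ E = vB = (4.87×10^5)(0.0110) = 5360 V/m.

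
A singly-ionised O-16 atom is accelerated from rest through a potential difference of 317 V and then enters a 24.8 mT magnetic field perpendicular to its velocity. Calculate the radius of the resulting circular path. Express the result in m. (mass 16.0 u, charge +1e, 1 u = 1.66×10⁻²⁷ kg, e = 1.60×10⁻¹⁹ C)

The kinetic energy gained is K = qV = (1×1.60×10^-19)(317) = 5.07×10^-17 J.
v = √(2K/m) = 6.18×10^4 m/s.
r = mv/(qB) = (2.66×10^-26)(6.18×10^4) / [(1×1.60×10^-19)(0.0248)] = 0.414 m.

r ≈ 0.414 m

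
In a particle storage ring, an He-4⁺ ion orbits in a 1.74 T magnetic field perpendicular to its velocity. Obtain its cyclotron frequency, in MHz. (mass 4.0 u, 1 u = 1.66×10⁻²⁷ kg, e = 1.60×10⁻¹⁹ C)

f ≈ 6.67 MHz

f = qB/(2πm) = (1×1.60×10^-19)(1.74) / [2π(6.64×10^-27)] = 6.67×10^6 Hz.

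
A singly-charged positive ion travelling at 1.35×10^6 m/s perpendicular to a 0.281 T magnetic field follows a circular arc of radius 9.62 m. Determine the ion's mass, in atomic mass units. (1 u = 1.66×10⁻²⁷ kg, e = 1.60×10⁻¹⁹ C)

qvB = mv²/r ⇒ m = qBr/v.
m = (1×1.60×10^-19)(0.281)(9.62) / (1.35×10^6) = 3.20×10^-25 kg = 193 u.

m ≈ 193 u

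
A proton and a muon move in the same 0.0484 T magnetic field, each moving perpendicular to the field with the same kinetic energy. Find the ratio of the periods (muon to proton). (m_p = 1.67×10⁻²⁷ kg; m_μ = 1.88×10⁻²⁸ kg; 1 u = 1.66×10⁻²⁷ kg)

T = 2πm/(qB) is independent of speed, so T₂/T₁ = (m₂/q₂)/(m₁/q₁).
T_{muon}/T_{proton} = (1.88×10^-28/1e) / (1.67×10^-27/1e) = 0.113.

ratio ≈ 0.113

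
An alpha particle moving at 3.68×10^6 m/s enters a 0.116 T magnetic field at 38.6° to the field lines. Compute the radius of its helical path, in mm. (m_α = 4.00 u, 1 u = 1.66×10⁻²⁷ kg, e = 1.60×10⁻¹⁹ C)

Only the perpendicular component v⊥ = v sin38.6° = 2.30×10^6 m/s is bent by the field.
r = m v⊥ /(qB) = (6.64×10^-27)(2.30×10^6) / [(2×1.60×10^-19)(0.116)] = 0.411 m.

r ≈ 411 mm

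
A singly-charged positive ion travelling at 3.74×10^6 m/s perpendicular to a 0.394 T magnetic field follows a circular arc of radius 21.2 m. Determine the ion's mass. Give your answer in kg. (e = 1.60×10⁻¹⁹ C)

m ≈ 3.57×10^-25 kg

qvB = mv²/r ⇒ m = qBr/v.
m = (1×1.60×10^-19)(0.394)(21.2) / (3.74×10^6) = 3.57×10^-25 kg.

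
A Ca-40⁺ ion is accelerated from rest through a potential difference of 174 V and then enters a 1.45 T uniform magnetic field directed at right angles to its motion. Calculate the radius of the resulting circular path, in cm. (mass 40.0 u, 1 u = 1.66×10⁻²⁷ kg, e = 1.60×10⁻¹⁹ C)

r ≈ 0.829 cm

The kinetic energy gained is K = qV = (1×1.60×10^-19)(174) = 2.78×10^-17 J.
v = √(2K/m) = 2.90×10^4 m/s.
r = mv/(qB) = (6.64×10^-26)(2.90×10^4) / [(1×1.60×10^-19)(1.45)] = 8.29×10^-3 m.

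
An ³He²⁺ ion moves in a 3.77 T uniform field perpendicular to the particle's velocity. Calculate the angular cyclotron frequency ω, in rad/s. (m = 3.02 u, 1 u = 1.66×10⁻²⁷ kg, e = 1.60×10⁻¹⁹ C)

ω ≈ 2.41×10^8 rad/s

ω = qB/m = (2×1.60×10^-19)(3.77) / (5.01×10^-27) = 2.41×10^8 rad/s.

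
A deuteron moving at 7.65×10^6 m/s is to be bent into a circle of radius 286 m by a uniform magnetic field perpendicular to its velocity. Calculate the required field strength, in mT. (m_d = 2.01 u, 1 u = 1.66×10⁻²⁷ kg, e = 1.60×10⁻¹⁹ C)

qvB = mv²/r gives B = mv/(qr).
B = (3.34×10^-27)(7.65×10^6) / [(1×1.60×10^-19)(286)] = 5.58×10^-4 T.

B ≈ 0.558 mT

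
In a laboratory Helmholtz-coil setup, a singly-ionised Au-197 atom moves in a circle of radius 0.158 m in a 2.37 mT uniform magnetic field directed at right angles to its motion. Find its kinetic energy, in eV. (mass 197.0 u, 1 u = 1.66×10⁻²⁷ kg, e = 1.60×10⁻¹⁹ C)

v = qBr/m = (1×1.60×10^-19)(2.37×10^-3)(0.158) / (3.27×10^-25) = 183 m/s.
K = ½mv² = 0.5·(3.27×10^-25)·(183)² = 5.49×10^-21 J = 0.0343 eV.

K ≈ 0.0343 eV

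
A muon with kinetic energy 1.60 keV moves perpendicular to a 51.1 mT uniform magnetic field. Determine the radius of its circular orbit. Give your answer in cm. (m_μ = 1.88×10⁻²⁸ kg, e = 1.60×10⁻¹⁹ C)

r ≈ 3.79 cm

Convert the energy: K = 1.60 keV = 2.56×10^-16 J.
v = √(2K/m) = √(2·2.56×10^-16/1.88×10^-28) = 1.65×10^6 m/s.
r = mv/(qB) = (1.88×10^-28)(1.65×10^6) / [(1×1.60×10^-19)(0.0511)] = 0.0379 m.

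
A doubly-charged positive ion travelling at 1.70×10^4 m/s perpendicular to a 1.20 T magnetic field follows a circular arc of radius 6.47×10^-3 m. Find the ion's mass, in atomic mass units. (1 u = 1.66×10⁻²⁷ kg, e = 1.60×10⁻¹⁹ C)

qvB = mv²/r ⇒ m = qBr/v.
m = (2×1.60×10^-19)(1.20)(6.47×10^-3) / (1.70×10^4) = 1.46×10^-25 kg = 88.0 u.

m ≈ 88.0 u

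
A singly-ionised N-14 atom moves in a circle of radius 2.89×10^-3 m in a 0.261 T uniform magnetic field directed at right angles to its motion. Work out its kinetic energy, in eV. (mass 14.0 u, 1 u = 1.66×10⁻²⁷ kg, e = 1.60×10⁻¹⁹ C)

v = qBr/m = (1×1.60×10^-19)(0.261)(2.89×10^-3) / (2.32×10^-26) = 5190 m/s.
K = ½mv² = 0.5·(2.32×10^-26)·(5190)² = 3.13×10^-19 J = 1.96 eV.

K ≈ 1.96 eV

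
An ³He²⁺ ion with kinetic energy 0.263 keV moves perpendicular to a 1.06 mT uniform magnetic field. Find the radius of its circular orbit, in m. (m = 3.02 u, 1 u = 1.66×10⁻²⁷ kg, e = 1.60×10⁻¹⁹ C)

Convert the energy: K = 0.263 keV = 4.21×10^-17 J.
v = √(2K/m) = √(2·4.21×10^-17/5.01×10^-27) = 1.30×10^5 m/s.
r = mv/(qB) = (5.01×10^-27)(1.30×10^5) / [(2×1.60×10^-19)(1.06×10^-3)] = 1.91 m.

r ≈ 1.91 m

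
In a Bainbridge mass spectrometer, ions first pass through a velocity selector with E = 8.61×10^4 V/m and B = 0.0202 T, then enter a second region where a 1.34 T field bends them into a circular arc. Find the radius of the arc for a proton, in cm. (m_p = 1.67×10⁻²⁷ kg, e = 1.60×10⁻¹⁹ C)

The selector passes v = E/B = 8.61×10^4/0.0202 = 4.26×10^6 m/s.
In the deflection region, r = mv/(qB₂) = (1.67×10^-27)(4.26×10^6) / [(1×1.60×10^-19)(1.34)] = 0.0332 m.

r ≈ 3.32 cm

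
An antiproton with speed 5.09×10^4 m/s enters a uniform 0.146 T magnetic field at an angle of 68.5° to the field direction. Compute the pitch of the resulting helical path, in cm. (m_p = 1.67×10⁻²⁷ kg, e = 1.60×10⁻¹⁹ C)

The velocity component along B is v∥ = v cos68.5° = 1.87×10^4 m/s.
The cyclotron period T = 2πm/(qB) = 4.49×10^-7 s is set by m, q, B alone.
Pitch = v∥·T = (1.87×10^4)(4.49×10^-7) = 8.38×10^-3 m.

pitch ≈ 0.838 cm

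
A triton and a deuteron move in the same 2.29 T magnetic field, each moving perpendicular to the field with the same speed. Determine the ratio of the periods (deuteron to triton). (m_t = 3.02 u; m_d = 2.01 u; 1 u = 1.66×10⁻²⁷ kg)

T = 2πm/(qB) is independent of speed, so T₂/T₁ = (m₂/q₂)/(m₁/q₁).
T_{deuteron}/T_{triton} = (3.34×10^-27/1e) / (5.01×10^-27/1e) = 0.666.

ratio ≈ 0.666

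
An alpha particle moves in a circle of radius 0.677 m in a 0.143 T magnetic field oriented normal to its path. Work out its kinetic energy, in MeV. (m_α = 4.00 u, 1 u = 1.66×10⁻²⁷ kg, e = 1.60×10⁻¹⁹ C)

K ≈ 0.452 MeV

v = qBr/m = (2×1.60×10^-19)(0.143)(0.677) / (6.64×10^-27) = 4.67×10^6 m/s.
K = ½mv² = 0.5·(6.64×10^-27)·(4.67×10^6)² = 7.23×10^-14 J = 0.452 MeV.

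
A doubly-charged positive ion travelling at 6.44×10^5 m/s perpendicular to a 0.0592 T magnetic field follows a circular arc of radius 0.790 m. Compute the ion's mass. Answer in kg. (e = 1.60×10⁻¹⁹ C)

m ≈ 2.32×10^-26 kg

qvB = mv²/r ⇒ m = qBr/v.
m = (2×1.60×10^-19)(0.0592)(0.790) / (6.44×10^5) = 2.32×10^-26 kg.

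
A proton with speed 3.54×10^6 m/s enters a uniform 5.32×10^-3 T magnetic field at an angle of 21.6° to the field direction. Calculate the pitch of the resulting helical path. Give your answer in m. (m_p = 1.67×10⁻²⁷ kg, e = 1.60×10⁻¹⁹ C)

pitch ≈ 40.6 m

The velocity component along B is v∥ = v cos21.6° = 3.29×10^6 m/s.
The cyclotron period T = 2πm/(qB) = 1.23×10^-5 s is set by m, q, B alone.
Pitch = v∥·T = (3.29×10^6)(1.23×10^-5) = 40.6 m.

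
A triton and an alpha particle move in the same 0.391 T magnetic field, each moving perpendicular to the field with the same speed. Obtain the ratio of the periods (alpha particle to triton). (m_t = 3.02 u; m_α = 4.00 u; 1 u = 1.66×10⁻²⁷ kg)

ratio ≈ 0.662

T = 2πm/(qB) is independent of speed, so T₂/T₁ = (m₂/q₂)/(m₁/q₁).
T_{alpha particle}/T_{triton} = (6.64×10^-27/2e) / (5.01×10^-27/1e) = 0.662.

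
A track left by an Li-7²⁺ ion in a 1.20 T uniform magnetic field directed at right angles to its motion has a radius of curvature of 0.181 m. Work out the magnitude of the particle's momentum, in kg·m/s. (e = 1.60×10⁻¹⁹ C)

Since qvB = mv²/r, the momentum p = mv = qBr.
p = (2×1.60×10^-19)(1.20)(0.181) = 6.95×10^-20 kg·m/s.

p ≈ 6.95×10^-20 kg·m/s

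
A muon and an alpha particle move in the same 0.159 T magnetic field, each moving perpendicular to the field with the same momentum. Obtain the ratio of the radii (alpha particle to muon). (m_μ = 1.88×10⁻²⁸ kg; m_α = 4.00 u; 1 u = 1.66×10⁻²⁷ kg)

ratio ≈ 0.500

r = p/(qB) ⇒ at equal p, r ∝ 1/q.
r_{alpha particle}/r_{muon} = 0.500.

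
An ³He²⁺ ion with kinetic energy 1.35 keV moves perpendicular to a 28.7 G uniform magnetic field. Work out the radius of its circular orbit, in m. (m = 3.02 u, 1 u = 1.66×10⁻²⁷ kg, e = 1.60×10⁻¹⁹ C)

Convert the energy: K = 1.35 keV = 2.16×10^-16 J.
v = √(2K/m) = √(2·2.16×10^-16/5.01×10^-27) = 2.94×10^5 m/s.
r = mv/(qB) = (5.01×10^-27)(2.94×10^5) / [(2×1.60×10^-19)(2.87×10^-3)] = 1.60 m.

r ≈ 1.60 m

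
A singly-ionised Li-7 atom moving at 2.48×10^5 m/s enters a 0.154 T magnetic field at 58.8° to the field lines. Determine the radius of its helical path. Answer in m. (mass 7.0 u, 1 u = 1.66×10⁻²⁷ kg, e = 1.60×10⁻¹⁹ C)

r ≈ 0.100 m

Only the perpendicular component v⊥ = v sin58.8° = 2.12×10^5 m/s is bent by the field.
r = m v⊥ /(qB) = (1.16×10^-26)(2.12×10^5) / [(1×1.60×10^-19)(0.154)] = 0.100 m.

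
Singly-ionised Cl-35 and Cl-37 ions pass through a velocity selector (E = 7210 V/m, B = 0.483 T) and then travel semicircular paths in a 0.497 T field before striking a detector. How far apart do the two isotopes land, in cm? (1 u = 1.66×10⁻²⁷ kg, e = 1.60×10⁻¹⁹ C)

Both emerge at v = E/B₁ = 1.49×10^4 m/s.
r = mv/(qB₂), so r₁ = 0.010907 m and r₂ = 0.011530 m, giving Δr = 6.23×10^-4 m.
After a semicircle each ion lands a diameter 2r from the entry slit, so the separation is 2Δr = 1.25×10^-3 m.

Δd ≈ 0.125 cm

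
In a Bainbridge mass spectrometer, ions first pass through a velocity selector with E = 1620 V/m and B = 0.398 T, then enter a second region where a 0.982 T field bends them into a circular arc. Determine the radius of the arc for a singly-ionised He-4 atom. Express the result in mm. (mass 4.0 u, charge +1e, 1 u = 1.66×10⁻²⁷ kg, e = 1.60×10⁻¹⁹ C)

r ≈ 0.172 mm

The selector passes v = E/B = 1620/0.398 = 4070 m/s.
In the deflection region, r = mv/(qB₂) = (6.64×10^-27)(4070) / [(1×1.60×10^-19)(0.982)] = 1.72×10^-4 m.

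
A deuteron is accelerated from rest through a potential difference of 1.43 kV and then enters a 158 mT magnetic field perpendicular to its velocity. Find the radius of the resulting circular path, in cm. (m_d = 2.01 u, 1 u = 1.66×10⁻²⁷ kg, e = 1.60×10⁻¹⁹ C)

r ≈ 4.89 cm

The kinetic energy gained is K = qV = (1×1.60×10^-19)(1430) = 2.29×10^-16 J.
v = √(2K/m) = 3.70×10^5 m/s.
r = mv/(qB) = (3.34×10^-27)(3.70×10^5) / [(1×1.60×10^-19)(0.158)] = 0.0489 m.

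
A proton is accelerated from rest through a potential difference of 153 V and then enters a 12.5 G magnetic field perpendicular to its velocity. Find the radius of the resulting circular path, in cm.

The kinetic energy gained is K = qV = (1×1.60×10^-19)(153) = 2.45×10^-17 J.
v = √(2K/m) = 1.71×10^5 m/s.
r = mv/(qB) = (1.67×10^-27)(1.71×10^5) / [(1×1.60×10^-19)(1.25×10^-3)] = 1.43 m.

r ≈ 143 cm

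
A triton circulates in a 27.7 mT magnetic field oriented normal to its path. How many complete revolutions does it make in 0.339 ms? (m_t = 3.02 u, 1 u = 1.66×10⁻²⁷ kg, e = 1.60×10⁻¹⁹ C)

T = 2πm/(qB) = 2π(5.0132×10^-27) / [(1×1.60×10^-19)(0.0277)] = 7.1071×10^-6 s.
N = t/T = 3.39×10^-4 / 7.1071×10^-6 ≈ 47.70, so 47 complete revolutions.

N = 47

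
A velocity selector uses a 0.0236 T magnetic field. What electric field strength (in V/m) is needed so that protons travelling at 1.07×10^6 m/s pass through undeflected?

qE = qvB ⇒ E = vB = (1.07×10^6)(0.0236) = 2.53×10^4 V/m.

E ≈ 2.53×10^4 V/m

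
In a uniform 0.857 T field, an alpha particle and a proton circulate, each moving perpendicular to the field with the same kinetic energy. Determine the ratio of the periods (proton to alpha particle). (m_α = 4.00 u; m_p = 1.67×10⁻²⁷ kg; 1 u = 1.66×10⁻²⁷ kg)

ratio ≈ 0.503

T = 2πm/(qB) is independent of speed, so T₂/T₁ = (m₂/q₂)/(m₁/q₁).
T_{proton}/T_{alpha particle} = (1.67×10^-27/1e) / (6.64×10^-27/2e) = 0.503.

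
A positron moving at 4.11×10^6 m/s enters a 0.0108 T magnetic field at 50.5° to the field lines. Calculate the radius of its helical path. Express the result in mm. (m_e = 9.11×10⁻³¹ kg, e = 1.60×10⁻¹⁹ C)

r ≈ 1.67 mm

Only the perpendicular component v⊥ = v sin50.5° = 3.17×10^6 m/s is bent by the field.
r = m v⊥ /(qB) = (9.11×10^-31)(3.17×10^6) / [(1×1.60×10^-19)(0.0108)] = 1.67×10^-3 m.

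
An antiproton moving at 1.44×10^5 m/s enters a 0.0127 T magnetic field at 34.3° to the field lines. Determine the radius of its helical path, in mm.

r ≈ 66.7 mm

Only the perpendicular component v⊥ = v sin34.3° = 8.11×10^4 m/s is bent by the field.
r = m v⊥ /(qB) = (1.67×10^-27)(8.11×10^4) / [(1×1.60×10^-19)(0.0127)] = 0.0667 m.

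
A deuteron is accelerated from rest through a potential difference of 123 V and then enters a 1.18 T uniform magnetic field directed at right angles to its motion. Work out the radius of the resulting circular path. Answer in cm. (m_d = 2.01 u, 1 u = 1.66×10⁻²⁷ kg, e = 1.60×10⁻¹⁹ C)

r ≈ 0.192 cm

The kinetic energy gained is K = qV = (1×1.60×10^-19)(123) = 1.97×10^-17 J.
v = √(2K/m) = 1.09×10^5 m/s.
r = mv/(qB) = (3.34×10^-27)(1.09×10^5) / [(1×1.60×10^-19)(1.18)] = 1.92×10^-3 m.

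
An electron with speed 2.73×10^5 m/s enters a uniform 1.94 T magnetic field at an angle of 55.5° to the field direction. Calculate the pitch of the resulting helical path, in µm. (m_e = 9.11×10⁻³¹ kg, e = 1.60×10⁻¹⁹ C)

The velocity component along B is v∥ = v cos55.5° = 1.55×10^5 m/s.
The cyclotron period T = 2πm/(qB) = 1.84×10^-11 s is set by m, q, B alone.
Pitch = v∥·T = (1.55×10^5)(1.84×10^-11) = 2.85×10^-6 m.

pitch ≈ 2.85 µm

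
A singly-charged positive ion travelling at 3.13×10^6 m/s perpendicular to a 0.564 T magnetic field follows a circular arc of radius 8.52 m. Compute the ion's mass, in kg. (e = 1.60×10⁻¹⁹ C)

qvB = mv²/r ⇒ m = qBr/v.
m = (1×1.60×10^-19)(0.564)(8.52) / (3.13×10^6) = 2.46×10^-25 kg.

m ≈ 2.46×10^-25 kg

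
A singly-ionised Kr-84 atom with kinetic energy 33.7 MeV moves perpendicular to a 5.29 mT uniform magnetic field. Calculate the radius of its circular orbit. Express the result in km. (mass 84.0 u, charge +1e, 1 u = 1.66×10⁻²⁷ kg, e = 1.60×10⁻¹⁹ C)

r ≈ 1.45 km

Convert the energy: K = 33.7 MeV = 5.39×10^-12 J.
v = √(2K/m) = √(2·5.39×10^-12/1.39×10^-25) = 8.79×10^6 m/s.
r = mv/(qB) = (1.39×10^-25)(8.79×10^6) / [(1×1.60×10^-19)(5.29×10^-3)] = 1450 m.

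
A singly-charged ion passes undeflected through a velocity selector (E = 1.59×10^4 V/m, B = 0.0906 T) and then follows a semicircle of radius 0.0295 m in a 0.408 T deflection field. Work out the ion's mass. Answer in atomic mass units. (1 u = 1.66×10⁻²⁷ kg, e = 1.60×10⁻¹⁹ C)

m ≈ 6.61 u

v = E/B₁ = 1.75×10^5 m/s.
From r = mv/(qB₂), m = qB₂r/v = (1×1.60×10^-19)(0.408)(0.0295) / (1.75×10^5) = 1.10×10^-26 kg.
In atomic mass units: m = 1.10×10^-26 / 1.66×10^-27 = 6.61 u.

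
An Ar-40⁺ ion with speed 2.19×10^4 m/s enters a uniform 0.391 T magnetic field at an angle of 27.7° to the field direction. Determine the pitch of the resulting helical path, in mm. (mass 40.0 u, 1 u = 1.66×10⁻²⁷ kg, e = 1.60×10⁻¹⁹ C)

The velocity component along B is v∥ = v cos27.7° = 1.94×10^4 m/s.
The cyclotron period T = 2πm/(qB) = 6.67×10^-6 s is set by m, q, B alone.
Pitch = v∥·T = (1.94×10^4)(6.67×10^-6) = 0.129 m.

pitch ≈ 129 mm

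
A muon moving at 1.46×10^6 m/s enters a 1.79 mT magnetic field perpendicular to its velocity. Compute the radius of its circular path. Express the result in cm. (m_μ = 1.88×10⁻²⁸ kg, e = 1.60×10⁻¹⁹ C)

r ≈ 95.8 cm

The magnetic force provides the centripetal force: qvB = mv²/r, so r = mv/(qB).
r = (1.88×10^-28 kg)(1.46×10^6 m/s) / [(1×1.60×10^-19 C)(1.79×10^-3 T)] = 0.958 m.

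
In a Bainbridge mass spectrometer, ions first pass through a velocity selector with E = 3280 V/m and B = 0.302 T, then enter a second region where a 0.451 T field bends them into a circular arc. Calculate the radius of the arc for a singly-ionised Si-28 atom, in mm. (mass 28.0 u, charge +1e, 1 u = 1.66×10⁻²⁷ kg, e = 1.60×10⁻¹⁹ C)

The selector passes v = E/B = 3280/0.302 = 1.09×10^4 m/s.
In the deflection region, r = mv/(qB₂) = (4.65×10^-26)(1.09×10^4) / [(1×1.60×10^-19)(0.451)] = 7.00×10^-3 m.

r ≈ 7.00 mm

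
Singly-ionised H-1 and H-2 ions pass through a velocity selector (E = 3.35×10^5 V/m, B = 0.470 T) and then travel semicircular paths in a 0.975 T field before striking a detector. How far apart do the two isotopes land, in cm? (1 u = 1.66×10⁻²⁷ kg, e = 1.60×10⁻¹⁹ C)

Δd ≈ 1.52 cm

Both emerge at v = E/B₁ = 7.13×10^5 m/s.
r = mv/(qB₂), so r₁ = 7.585×10^-3 m and r₂ = 0.01517 m, giving Δr = 7.58×10^-3 m.
After a semicircle each ion lands a diameter 2r from the entry slit, so the separation is 2Δr = 0.0152 m.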